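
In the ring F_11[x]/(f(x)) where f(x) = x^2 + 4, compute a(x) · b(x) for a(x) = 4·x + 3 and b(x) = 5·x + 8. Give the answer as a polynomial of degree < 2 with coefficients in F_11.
a · b ≡ 3·x + 10 (mod f(x))

Multiply as integer polynomials: a · b = 20·x^2 + 47·x + 24. Reducing coefficients mod 11: a · b ≡ 9·x^2 + 3·x + 2. Now divide by f(x) = x^2 + 4 in F_11[x], eliminating the leading term at each step:
  leading term 9·x^2: subtract (9)·f(x) = 9·x^2 + 3, leaving 3·x + 10 (coefficients mod 11)
The degree is now < 2, so this is the remainder. Hence a · b ≡ 3·x + 10 in F_11[x]/(f).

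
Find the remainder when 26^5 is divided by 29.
18

Use repeated squaring. Binary(5) = 101. Walk through the bits of the exponent 5 left-to-right: at each bit after the leading one, square the running value, then multiply by 26 if the bit is 1 (always reducing mod 29):
  bit 1 = 1 (leading): start with 26.
  bit 2 = 0: square 26^2 = 676 ≡ 9 (mod 29).
  bit 3 = 1: square 9^2 = 81 ≡ 23; bit is 1, so multiply 23·26 = 598 ≡ 18 (mod 29).
Final value: 26^5 ≡ 18 (mod 29).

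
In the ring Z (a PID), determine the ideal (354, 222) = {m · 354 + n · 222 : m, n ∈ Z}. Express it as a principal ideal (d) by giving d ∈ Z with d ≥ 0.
(354, 222) = (6); d = 6

In the PID Z, (a, b) is generated by gcd(a, b). Compute gcd(354, 222) with the extended Euclidean algorithm, tracking rows (r, s, t) with s·354 + t·222 = r:
  row A: (354, 1, 0)   [1·354 + 0·222 = 354]
  row B: (222, 0, 1)   [0·354 + 1·222 = 222]
  354 = 1·222 + 132   → row C = row A − 1·row B = (132, 1, −1)   [check: 1·354 − 1·222 = 132]
  222 = 1·132 + 90   → row D = row B − 1·row C = (90, −1, 2)   [check: −1·354 + 2·222 = 90]
  132 = 1·90 + 42   → row E = row C − 1·row D = (42, 2, −3)   [check: 2·354 − 3·222 = 42]
  90 = 2·42 + 6   → row F = row D − 2·row E = (6, −5, 8)   [check: −5·354 + 8·222 = 6]
  42 = 7·6 + 0   → remainder 0, stop. gcd = 6 (last nonzero row F).
So gcd(354, 222) = 6, with Bézout identity −5·354 + 8·222 = 6. Containment (⊇): the Bézout identity exhibits 6 as an element of (354, 222), giving (6) ⊆ (354, 222). Containment (⊆): since 6 | 354 and 6 | 222 (354 = 6·59, 222 = 6·37), every Z-linear combination of 354 and 222 is divisible by 6, so (354, 222) ⊆ (6). Therefore (354, 222) = (6), d = 6.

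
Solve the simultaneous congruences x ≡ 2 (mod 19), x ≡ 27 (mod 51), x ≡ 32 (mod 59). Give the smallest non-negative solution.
The moduli 19, 51, 59 are pairwise coprime, so by the CRT there is a unique solution mod 19·51·59 = 57171.
Solve by successive substitution. Start with x ≡ 2 (mod 19).
  Combine with x ≡ 27 (mod 51): write x = 2 + 19·t and require 2 + 19·t ≡ 27 (mod 51), i.e. 19·t ≡ 27 − 2 ≡ 25 (mod 51). Since 19^(−1) ≡ 43 (mod 51), t ≡ 43·25 ≡ 4 (mod 51). So x ≡ 2 + 19·4 = 78 (mod 969).
  Combine with x ≡ 32 (mod 59): write x = 78 + 969·t and require 78 + 969·t ≡ 32 (mod 59), i.e. 969·t ≡ 32 − 78 ≡ 13 (mod 59). Since 969^(−1) ≡ 26 (mod 59) (969 ≡ 25 (mod 59)), t ≡ 26·13 ≡ 43 (mod 59). So x ≡ 78 + 969·43 = 41745 (mod 57171).
Unique solution in [0, 57171): x = 41745.

Final answer: x ≡ 41745 (mod 57171); the representative in [0, 57171) is 41745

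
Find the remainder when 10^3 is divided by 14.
Use repeated squaring. Binary(3) = 11. Walk through the bits of the exponent 3 left-to-right: at each bit after the leading one, square the running value, then multiply by 10 if the bit is 1 (always reducing mod 14):
  bit 1 = 1 (leading): start with 10.
  bit 2 = 1: square 10^2 = 100 ≡ 2; bit is 1, so multiply 2·10 = 20 ≡ 6 (mod 14).
Final value: 10^3 ≡ 6 (mod 14).

Final answer: 6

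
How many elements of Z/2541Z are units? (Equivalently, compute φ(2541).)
Z/2541Z has φ(2541) = 1320 units

An element a ∈ Z/2541Z is a unit iff gcd(a, 2541) = 1, so the number of units is φ(2541). φ is multiplicative, with φ(p^e) = p^e − p^(e−1). Factorise 2541 = 3 · 7 · 11^2. Then
  φ(2541) = (3 − 1) · (7 − 1) · (11^2 − 11^1) = 2 · 6 · 110 = 1320.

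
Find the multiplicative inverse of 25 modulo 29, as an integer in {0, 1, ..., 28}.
Apply the extended Euclidean algorithm to (29, 25), tracking rows (r, s, t) with s·29 + t·25 = r. Each division r_prev = q·r_cur + r_new produces the new row as (previous row) − q·(current row):
  row A: (29, 1, 0)   [1·29 + 0·25 = 29]
  row B: (25, 0, 1)   [0·29 + 1·25 = 25]
  29 = 1·25 + 4   → row C = row A − 1·row B = (4, 1, −1)   [check: 1·29 − 1·25 = 4]
  25 = 6·4 + 1   → row D = row B − 6·row C = (1, −6, 7)   [check: −6·29 + 7·25 = 1]
  4 = 4·1 + 0   → remainder 0, stop. gcd = 1 (last nonzero row D).
The gcd is 1, so 25 is invertible mod 29. The last nonzero row gives −6·29 + 7·25 = 1, so t = 7. So 25^(−1) ≡ 7 (mod 29). Verify: 25 · 7 = 175 ≡ 1 (mod 29). ✓

Final answer: 25^(−1) ≡ 7 (mod 29)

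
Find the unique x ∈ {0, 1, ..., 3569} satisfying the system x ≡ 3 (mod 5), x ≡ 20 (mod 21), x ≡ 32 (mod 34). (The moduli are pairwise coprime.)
The moduli 5, 21, 34 are pairwise coprime, so by the CRT there is a unique solution mod 5·21·34 = 3570.
Solve by successive substitution. Start with x ≡ 3 (mod 5).
  Combine with x ≡ 20 (mod 21): write x = 3 + 5·t and require 3 + 5·t ≡ 20 (mod 21), i.e. 5·t ≡ 20 − 3 ≡ 17 (mod 21). Since 5^(−1) ≡ 17 (mod 21), t ≡ 17·17 ≡ 16 (mod 21). So x ≡ 3 + 5·16 = 83 (mod 105).
  Combine with x ≡ 32 (mod 34): write x = 83 + 105·t and require 83 + 105·t ≡ 32 (mod 34), i.e. 105·t ≡ 32 − 83 ≡ 17 (mod 34). Since 105^(−1) ≡ 23 (mod 34) (105 ≡ 3 (mod 34)), t ≡ 23·17 ≡ 17 (mod 34). So x ≡ 83 + 105·17 = 1868 (mod 3570).
Unique solution in [0, 3570): x = 1868.

Final answer: x ≡ 1868 (mod 3570); the representative in [0, 3570) is 1868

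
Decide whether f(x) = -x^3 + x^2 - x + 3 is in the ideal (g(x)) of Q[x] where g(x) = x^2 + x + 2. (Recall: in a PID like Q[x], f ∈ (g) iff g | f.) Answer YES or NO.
NO

In Q[x] the ideal (g) consists of all multiples of g, so f ∈ (g) iff g | f, i.e. iff the remainder of f on division by g is 0. Divide f by g (g is monic, so eliminate the leading term of the running remainder at each step):
  leading term -x^3: subtract (-x)·g(x) = -x^3 - x^2 - 2·x, leaving 2·x^2 + x + 3
  leading term 2·x^2: subtract (2)·g(x) = 2·x^2 + 2·x + 4, leaving -x - 1
The remainder r(x) = -x - 1 ≠ 0 (and deg r < deg g), so g ∤ f, i.e. f ∉ (g).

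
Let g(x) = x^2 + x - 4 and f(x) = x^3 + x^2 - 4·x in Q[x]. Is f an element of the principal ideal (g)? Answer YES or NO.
In Q[x] the ideal (g) consists of all multiples of g, so f ∈ (g) iff g | f, i.e. iff the remainder of f on division by g is 0. Divide f by g (g is monic, so eliminate the leading term of the running remainder at each step):
  leading term x^3: subtract (x)·g(x) = x^3 + x^2 - 4·x, leaving 0
The remainder is 0, so f(x) = g(x) · h(x) with h(x) = x. Hence g | f, i.e. f ∈ (g).

Final answer: YES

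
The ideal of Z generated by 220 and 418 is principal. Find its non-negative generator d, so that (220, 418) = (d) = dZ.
In the PID Z, (a, b) is generated by gcd(a, b). Compute gcd(418, 220) with the extended Euclidean algorithm, tracking rows (r, s, t) with s·418 + t·220 = r:
  row A: (418, 1, 0)   [1·418 + 0·220 = 418]
  row B: (220, 0, 1)   [0·418 + 1·220 = 220]
  418 = 1·220 + 198   → row C = row A − 1·row B = (198, 1, −1)   [check: 1·418 − 1·220 = 198]
  220 = 1·198 + 22   → row D = row B − 1·row C = (22, −1, 2)   [check: −1·418 + 2·220 = 22]
  198 = 9·22 + 0   → remainder 0, stop. gcd = 22 (last nonzero row D).
So gcd(220, 418) = 22, with Bézout identity −1·418 + 2·220 = 22. Containment (⊇): the Bézout identity exhibits 22 as an element of (220, 418), giving (22) ⊆ (220, 418). Containment (⊆): since 22 | 220 and 22 | 418 (220 = 22·10, 418 = 22·19), every Z-linear combination of 220 and 418 is divisible by 22, so (220, 418) ⊆ (22). Therefore (220, 418) = (22), d = 22.

Final answer: (220, 418) = (22); d = 22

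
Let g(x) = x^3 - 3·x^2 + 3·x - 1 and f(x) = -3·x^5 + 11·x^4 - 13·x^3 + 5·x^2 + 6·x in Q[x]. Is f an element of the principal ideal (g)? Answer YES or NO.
NO

In Q[x] the ideal (g) consists of all multiples of g, so f ∈ (g) iff g | f, i.e. iff the remainder of f on division by g is 0. Divide f by g (g is monic, so eliminate the leading term of the running remainder at each step):
  leading term -3·x^5: subtract (-3·x^2)·g(x) = -3·x^5 + 9·x^4 - 9·x^3 + 3·x^2, leaving 2·x^4 - 4·x^3 + 2·x^2 + 6·x
  leading term 2·x^4: subtract (2·x)·g(x) = 2·x^4 - 6·x^3 + 6·x^2 - 2·x, leaving 2·x^3 - 4·x^2 + 8·x
  leading term 2·x^3: subtract (2)·g(x) = 2·x^3 - 6·x^2 + 6·x - 2, leaving 2·x^2 + 2·x + 2
The remainder r(x) = 2·x^2 + 2·x + 2 ≠ 0 (and deg r < deg g), so g ∤ f, i.e. f ∉ (g).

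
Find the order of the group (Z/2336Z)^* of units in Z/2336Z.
|(Z/2336Z)^*| = 1152

(Z/2336Z)^* consists of the classes a with gcd(a, 2336) = 1, so its order is φ(2336). φ is multiplicative, with φ(p^e) = p^e − p^(e−1). Factorise 2336 = 2^5 · 73. Then
  φ(2336) = (2^5 − 2^4) · (73 − 1) = 16 · 72 = 1152.
Thus |(Z/2336Z)^*| = 1152.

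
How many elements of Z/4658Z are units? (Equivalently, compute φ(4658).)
An element a ∈ Z/4658Z is a unit iff gcd(a, 4658) = 1, so the number of units is φ(4658). φ is multiplicative, with φ(p^e) = p^e − p^(e−1). Factorise 4658 = 2 · 17 · 137. Then
  φ(4658) = (2 − 1) · (17 − 1) · (137 − 1) = 1 · 16 · 136 = 2176.

Final answer: Z/4658Z has φ(4658) = 2176 units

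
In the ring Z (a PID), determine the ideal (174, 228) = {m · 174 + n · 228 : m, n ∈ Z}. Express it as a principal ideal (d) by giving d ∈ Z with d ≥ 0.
In the PID Z, (a, b) is generated by gcd(a, b). Compute gcd(228, 174) with the extended Euclidean algorithm, tracking rows (r, s, t) with s·228 + t·174 = r:
  row A: (228, 1, 0)   [1·228 + 0·174 = 228]
  row B: (174, 0, 1)   [0·228 + 1·174 = 174]
  228 = 1·174 + 54   → row C = row A − 1·row B = (54, 1, −1)   [check: 1·228 − 1·174 = 54]
  174 = 3·54 + 12   → row D = row B − 3·row C = (12, −3, 4)   [check: −3·228 + 4·174 = 12]
  54 = 4·12 + 6   → row E = row C − 4·row D = (6, 13, −17)   [check: 13·228 − 17·174 = 6]
  12 = 2·6 + 0   → remainder 0, stop. gcd = 6 (last nonzero row E).
So gcd(174, 228) = 6, with Bézout identity 13·228 − 17·174 = 6. Containment (⊇): the Bézout identity exhibits 6 as an element of (174, 228), giving (6) ⊆ (174, 228). Containment (⊆): since 6 | 174 and 6 | 228 (174 = 6·29, 228 = 6·38), every Z-linear combination of 174 and 228 is divisible by 6, so (174, 228) ⊆ (6). Therefore (174, 228) = (6), d = 6.

Final answer: (174, 228) = (6); d = 6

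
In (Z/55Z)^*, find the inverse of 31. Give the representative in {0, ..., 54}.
Apply the extended Euclidean algorithm to (55, 31), tracking rows (r, s, t) with s·55 + t·31 = r. Each division r_prev = q·r_cur + r_new produces the new row as (previous row) − q·(current row):
  row A: (55, 1, 0)   [1·55 + 0·31 = 55]
  row B: (31, 0, 1)   [0·55 + 1·31 = 31]
  55 = 1·31 + 24   → row C = row A − 1·row B = (24, 1, −1)   [check: 1·55 − 1·31 = 24]
  31 = 1·24 + 7   → row D = row B − 1·row C = (7, −1, 2)   [check: −1·55 + 2·31 = 7]
  24 = 3·7 + 3   → row E = row C − 3·row D = (3, 4, −7)   [check: 4·55 − 7·31 = 3]
  7 = 2·3 + 1   → row F = row D − 2·row E = (1, −9, 16)   [check: −9·55 + 16·31 = 1]
  3 = 3·1 + 0   → remainder 0, stop. gcd = 1 (last nonzero row F).
The gcd is 1, so 31 is invertible mod 55. The last nonzero row gives −9·55 + 16·31 = 1, so t = 16. So 31^(−1) ≡ 16 (mod 55). Verify: 31 · 16 = 496 ≡ 1 (mod 55). ✓

Final answer: 31^(−1) ≡ 16 (mod 55)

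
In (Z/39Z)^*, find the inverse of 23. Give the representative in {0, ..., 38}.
23^(−1) ≡ 17 (mod 39)

Apply the extended Euclidean algorithm to (39, 23), tracking rows (r, s, t) with s·39 + t·23 = r. Each division r_prev = q·r_cur + r_new produces the new row as (previous row) − q·(current row):
  row A: (39, 1, 0)   [1·39 + 0·23 = 39]
  row B: (23, 0, 1)   [0·39 + 1·23 = 23]
  39 = 1·23 + 16   → row C = row A − 1·row B = (16, 1, −1)   [check: 1·39 − 1·23 = 16]
  23 = 1·16 + 7   → row D = row B − 1·row C = (7, −1, 2)   [check: −1·39 + 2·23 = 7]
  16 = 2·7 + 2   → row E = row C − 2·row D = (2, 3, −5)   [check: 3·39 − 5·23 = 2]
  7 = 3·2 + 1   → row F = row D − 3·row E = (1, −10, 17)   [check: −10·39 + 17·23 = 1]
  2 = 2·1 + 0   → remainder 0, stop. gcd = 1 (last nonzero row F).
The gcd is 1, so 23 is invertible mod 39. The last nonzero row gives −10·39 + 17·23 = 1, so t = 17. So 23^(−1) ≡ 17 (mod 39). Verify: 23 · 17 = 391 ≡ 1 (mod 39). ✓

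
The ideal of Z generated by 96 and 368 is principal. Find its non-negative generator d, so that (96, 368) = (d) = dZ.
In the PID Z, (a, b) is generated by gcd(a, b). Compute gcd(368, 96) with the extended Euclidean algorithm, tracking rows (r, s, t) with s·368 + t·96 = r:
  row A: (368, 1, 0)   [1·368 + 0·96 = 368]
  row B: (96, 0, 1)   [0·368 + 1·96 = 96]
  368 = 3·96 + 80   → row C = row A − 3·row B = (80, 1, −3)   [check: 1·368 − 3·96 = 80]
  96 = 1·80 + 16   → row D = row B − 1·row C = (16, −1, 4)   [check: −1·368 + 4·96 = 16]
  80 = 5·16 + 0   → remainder 0, stop. gcd = 16 (last nonzero row D).
So gcd(96, 368) = 16, with Bézout identity −1·368 + 4·96 = 16. Containment (⊇): the Bézout identity exhibits 16 as an element of (96, 368), giving (16) ⊆ (96, 368). Containment (⊆): since 16 | 96 and 16 | 368 (96 = 16·6, 368 = 16·23), every Z-linear combination of 96 and 368 is divisible by 16, so (96, 368) ⊆ (16). Therefore (96, 368) = (16), d = 16.

Final answer: (96, 368) = (16); d = 16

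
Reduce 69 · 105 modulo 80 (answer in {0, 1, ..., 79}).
45

Reduce the factors first: 105 ≡ 25 (mod 80), so 69 · 105 ≡ 69 · 25 (mod 80). 69 · 25 = 1725. Dividing by 80: 1725 = 21·80 + 45. So (69 · 105) mod 80 = 45.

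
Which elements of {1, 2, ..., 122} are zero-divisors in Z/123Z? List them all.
nonzero zero-divisors of Z/123Z = {3, 6, 9, 12, 15, 18, 21, 24, 27, 30, 33, 36, 39, 41, 42, 45, 48, 51, 54, 57, 60, 63, 66, 69, 72, 75, 78, 81, 82, 84, 87, 90, 93, 96, 99, 102, 105, 108, 111, 114, 117, 120}

An element a ∈ Z/123Z (with a ≠ 0) is a zero-divisor iff gcd(a, 123) > 1 (because a is a unit precisely when gcd(a, n) = 1, and in Z/nZ every nonzero, non-unit element is a zero-divisor). Scan a = 1, ..., 122 and keep those with gcd(a, 123) > 1:
  gcd(3, 123) = 3, gcd(6, 123) = 3, gcd(9, 123) = 3, gcd(12, 123) = 3, gcd(15, 123) = 3, gcd(18, 123) = 3, gcd(21, 123) = 3, gcd(24, 123) = 3, gcd(27, 123) = 3, gcd(30, 123) = 3, gcd(33, 123) = 3, gcd(36, 123) = 3, gcd(39, 123) = 3, gcd(41, 123) = 41, gcd(42, 123) = 3, gcd(45, 123) = 3, gcd(48, 123) = 3, gcd(51, 123) = 3, gcd(54, 123) = 3, gcd(57, 123) = 3, gcd(60, 123) = 3, gcd(63, 123) = 3, gcd(66, 123) = 3, gcd(69, 123) = 3, gcd(72, 123) = 3, gcd(75, 123) = 3, gcd(78, 123) = 3, gcd(81, 123) = 3, gcd(82, 123) = 41, gcd(84, 123) = 3, gcd(87, 123) = 3, gcd(90, 123) = 3, gcd(93, 123) = 3, gcd(96, 123) = 3, gcd(99, 123) = 3, gcd(102, 123) = 3, gcd(105, 123) = 3, gcd(108, 123) = 3, gcd(111, 123) = 3, gcd(114, 123) = 3, gcd(117, 123) = 3, gcd(120, 123) = 3.
All other a ∈ {1, ..., 122} have gcd(a, 123) = 1 and are units. So the nonzero zero-divisors are exactly the 42 values of a appearing in this scan.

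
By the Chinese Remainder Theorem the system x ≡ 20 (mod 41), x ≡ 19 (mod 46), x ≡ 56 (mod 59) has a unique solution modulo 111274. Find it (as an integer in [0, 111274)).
x ≡ 7195 (mod 111274); the representative in [0, 111274) is 7195

The moduli 41, 46, 59 are pairwise coprime, so by the CRT there is a unique solution mod 41·46·59 = 111274.
Solve by successive substitution. Start with x ≡ 20 (mod 41).
  Combine with x ≡ 19 (mod 46): write x = 20 + 41·t and require 20 + 41·t ≡ 19 (mod 46), i.e. 41·t ≡ 19 − 20 ≡ 45 (mod 46). Since 41^(−1) ≡ 9 (mod 46), t ≡ 9·45 ≡ 37 (mod 46). So x ≡ 20 + 41·37 = 1537 (mod 1886).
  Combine with x ≡ 56 (mod 59): write x = 1537 + 1886·t and require 1537 + 1886·t ≡ 56 (mod 59), i.e. 1886·t ≡ 56 − 1537 ≡ 53 (mod 59). Since 1886^(−1) ≡ 29 (mod 59) (1886 ≡ 57 (mod 59)), t ≡ 29·53 ≡ 3 (mod 59). So x ≡ 1537 + 1886·3 = 7195 (mod 111274).
Unique solution in [0, 111274): x = 7195.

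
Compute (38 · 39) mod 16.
10

Reduce the factors first: 38 ≡ 6, 39 ≡ 7 (mod 16), so 38 · 39 ≡ 6 · 7 (mod 16). 6 · 7 = 42. Dividing by 16: 42 = 2·16 + 10. So (38 · 39) mod 16 = 10.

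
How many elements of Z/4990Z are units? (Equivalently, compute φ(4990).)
Z/4990Z has φ(4990) = 1992 units

An element a ∈ Z/4990Z is a unit iff gcd(a, 4990) = 1, so the number of units is φ(4990). φ is multiplicative, with φ(p^e) = p^e − p^(e−1). Factorise 4990 = 2 · 5 · 499. Then
  φ(4990) = (2 − 1) · (5 − 1) · (499 − 1) = 1 · 4 · 498 = 1992.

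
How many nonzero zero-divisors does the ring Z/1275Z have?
In Z/1275Z each nonzero element is either a unit (gcd with 1275 is 1) or a zero-divisor (gcd > 1). The number of units is φ(1275): factorise 1275 = 3 · 5^2 · 17, so φ(1275) = (3 − 1) · (5^2 − 5^1) · (17 − 1) = 2 · 20 · 16 = 640. The nonzero elements number 1275 − 1 = 1274. Hence the nonzero zero-divisors number 1274 − 640 = 634.

Final answer: Z/1275Z has 634 nonzero zero-divisors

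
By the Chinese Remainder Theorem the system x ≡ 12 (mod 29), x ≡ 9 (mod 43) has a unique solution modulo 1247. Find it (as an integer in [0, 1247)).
x ≡ 998 (mod 1247); the representative in [0, 1247) is 998

The moduli 29, 43 are pairwise coprime, so by the CRT there is a unique solution mod 29·43 = 1247.
Solve by successive substitution. Start with x ≡ 12 (mod 29).
  Combine with x ≡ 9 (mod 43): write x = 12 + 29·t and require 12 + 29·t ≡ 9 (mod 43), i.e. 29·t ≡ 9 − 12 ≡ 40 (mod 43). Since 29^(−1) ≡ 3 (mod 43), t ≡ 3·40 ≡ 34 (mod 43). So x ≡ 12 + 29·34 = 998 (mod 1247).
Unique solution in [0, 1247): x = 998.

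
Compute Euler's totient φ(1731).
φ is multiplicative, with φ(p^e) = p^e − p^(e−1). Factorise 1731 = 3 · 577. Then
  φ(1731) = (3 − 1) · (577 − 1) = 2 · 576 = 1152.

Final answer: φ(1731) = 1152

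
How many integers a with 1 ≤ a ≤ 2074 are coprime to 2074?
The number of a ∈ {1, ..., 2074} with gcd(a, 2074) = 1 is by definition Euler's totient φ(2074). φ is multiplicative, with φ(p^e) = p^e − p^(e−1). Factorise 2074 = 2 · 17 · 61. Then
  φ(2074) = (2 − 1) · (17 − 1) · (61 − 1) = 1 · 16 · 60 = 960.
So there are 960 such integers.

Final answer: 960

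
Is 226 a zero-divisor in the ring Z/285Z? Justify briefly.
NO

gcd(226, 285) = 1, so 226 is a unit in Z/285Z (it has a multiplicative inverse). A unit cannot be a zero-divisor: if 226·b ≡ 0 then multiplying both sides by 226^(−1) gives b ≡ 0. So 226 is not a zero-divisor.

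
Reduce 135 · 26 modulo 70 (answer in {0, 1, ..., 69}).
10

Reduce the factors first: 135 ≡ 65 (mod 70), so 135 · 26 ≡ 65 · 26 (mod 70). 65 · 26 = 1690. Dividing by 70: 1690 = 24·70 + 10. So (135 · 26) mod 70 = 10.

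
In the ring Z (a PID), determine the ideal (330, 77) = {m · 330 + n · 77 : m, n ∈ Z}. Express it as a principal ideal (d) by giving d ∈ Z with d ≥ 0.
In the PID Z, (a, b) is generated by gcd(a, b). Compute gcd(330, 77) with the extended Euclidean algorithm, tracking rows (r, s, t) with s·330 + t·77 = r:
  row A: (330, 1, 0)   [1·330 + 0·77 = 330]
  row B: (77, 0, 1)   [0·330 + 1·77 = 77]
  330 = 4·77 + 22   → row C = row A − 4·row B = (22, 1, −4)   [check: 1·330 − 4·77 = 22]
  77 = 3·22 + 11   → row D = row B − 3·row C = (11, −3, 13)   [check: −3·330 + 13·77 = 11]
  22 = 2·11 + 0   → remainder 0, stop. gcd = 11 (last nonzero row D).
So gcd(330, 77) = 11, with Bézout identity −3·330 + 13·77 = 11. Containment (⊇): the Bézout identity exhibits 11 as an element of (330, 77), giving (11) ⊆ (330, 77). Containment (⊆): since 11 | 330 and 11 | 77 (330 = 11·30, 77 = 11·7), every Z-linear combination of 330 and 77 is divisible by 11, so (330, 77) ⊆ (11). Therefore (330, 77) = (11), d = 11.

Final answer: (330, 77) = (11); d = 11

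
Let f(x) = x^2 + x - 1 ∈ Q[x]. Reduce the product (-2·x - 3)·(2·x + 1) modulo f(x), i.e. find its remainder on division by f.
First multiply in Q[x] without reducing: a · b = -4·x^2 - 8·x - 3. Now divide by f(x) = x^2 + x - 1, eliminating the leading term at each step:
  leading term -4·x^2: subtract (-4)·f(x) = -4·x^2 - 4·x + 4, leaving -4·x - 7
The degree is now < 2, so this is the remainder. Hence a · b ≡ -4·x - 7 in Q[x]/(f).

Final answer: a · b ≡ -4·x - 7 (mod f(x))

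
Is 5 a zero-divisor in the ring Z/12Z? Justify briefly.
gcd(5, 12) = 1, so 5 is a unit in Z/12Z (it has a multiplicative inverse). A unit cannot be a zero-divisor: if 5·b ≡ 0 then multiplying both sides by 5^(−1) gives b ≡ 0. So 5 is not a zero-divisor.

Final answer: NO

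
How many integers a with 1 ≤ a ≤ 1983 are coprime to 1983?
1320

The number of a ∈ {1, ..., 1983} with gcd(a, 1983) = 1 is by definition Euler's totient φ(1983). φ is multiplicative, with φ(p^e) = p^e − p^(e−1). Factorise 1983 = 3 · 661. Then
  φ(1983) = (3 − 1) · (661 − 1) = 2 · 660 = 1320.
So there are 1320 such integers.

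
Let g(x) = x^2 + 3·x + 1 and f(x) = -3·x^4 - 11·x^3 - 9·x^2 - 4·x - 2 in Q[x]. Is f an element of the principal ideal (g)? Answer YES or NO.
In Q[x] the ideal (g) consists of all multiples of g, so f ∈ (g) iff g | f, i.e. iff the remainder of f on division by g is 0. Divide f by g (g is monic, so eliminate the leading term of the running remainder at each step):
  leading term -3·x^4: subtract (-3·x^2)·g(x) = -3·x^4 - 9·x^3 - 3·x^2, leaving -2·x^3 - 6·x^2 - 4·x - 2
  leading term -2·x^3: subtract (-2·x)·g(x) = -2·x^3 - 6·x^2 - 2·x, leaving -2·x - 2
The remainder r(x) = -2·x - 2 ≠ 0 (and deg r < deg g), so g ∤ f, i.e. f ∉ (g).

Final answer: NO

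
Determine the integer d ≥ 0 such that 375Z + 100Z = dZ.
(375, 100) = (25); d = 25

In the PID Z, (a, b) is generated by gcd(a, b). Compute gcd(375, 100) with the extended Euclidean algorithm, tracking rows (r, s, t) with s·375 + t·100 = r:
  row A: (375, 1, 0)   [1·375 + 0·100 = 375]
  row B: (100, 0, 1)   [0·375 + 1·100 = 100]
  375 = 3·100 + 75   → row C = row A − 3·row B = (75, 1, −3)   [check: 1·375 − 3·100 = 75]
  100 = 1·75 + 25   → row D = row B − 1·row C = (25, −1, 4)   [check: −1·375 + 4·100 = 25]
  75 = 3·25 + 0   → remainder 0, stop. gcd = 25 (last nonzero row D).
So gcd(375, 100) = 25, with Bézout identity −1·375 + 4·100 = 25. Containment (⊇): the Bézout identity exhibits 25 as an element of (375, 100), giving (25) ⊆ (375, 100). Containment (⊆): since 25 | 375 and 25 | 100 (375 = 25·15, 100 = 25·4), every Z-linear combination of 375 and 100 is divisible by 25, so (375, 100) ⊆ (25). Therefore (375, 100) = (25), d = 25.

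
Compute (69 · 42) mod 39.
Reduce the factors first: 69 ≡ 30, 42 ≡ 3 (mod 39), so 69 · 42 ≡ 30 · 3 (mod 39). 30 · 3 = 90. Dividing by 39: 90 = 2·39 + 12. So (69 · 42) mod 39 = 12.

Final answer: 12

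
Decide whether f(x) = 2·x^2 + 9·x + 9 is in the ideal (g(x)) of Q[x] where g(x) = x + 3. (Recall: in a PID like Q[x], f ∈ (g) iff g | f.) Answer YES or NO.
YES

In Q[x] the ideal (g) consists of all multiples of g, so f ∈ (g) iff g | f, i.e. iff the remainder of f on division by g is 0. Divide f by g (g is monic, so eliminate the leading term of the running remainder at each step):
  leading term 2·x^2: subtract (2·x)·g(x) = 2·x^2 + 6·x, leaving 3·x + 9
  leading term 3·x: subtract (3)·g(x) = 3·x + 9, leaving 0
The remainder is 0, so f(x) = g(x) · h(x) with h(x) = 2·x + 3. Hence g | f, i.e. f ∈ (g).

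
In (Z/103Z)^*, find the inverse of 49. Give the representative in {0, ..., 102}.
49^(−1) ≡ 82 (mod 103)

Apply the extended Euclidean algorithm to (103, 49), tracking rows (r, s, t) with s·103 + t·49 = r. Each division r_prev = q·r_cur + r_new produces the new row as (previous row) − q·(current row):
  row A: (103, 1, 0)   [1·103 + 0·49 = 103]
  row B: (49, 0, 1)   [0·103 + 1·49 = 49]
  103 = 2·49 + 5   → row C = row A − 2·row B = (5, 1, −2)   [check: 1·103 − 2·49 = 5]
  49 = 9·5 + 4   → row D = row B − 9·row C = (4, −9, 19)   [check: −9·103 + 19·49 = 4]
  5 = 1·4 + 1   → row E = row C − 1·row D = (1, 10, −21)   [check: 10·103 − 21·49 = 1]
  4 = 4·1 + 0   → remainder 0, stop. gcd = 1 (last nonzero row E).
The gcd is 1, so 49 is invertible mod 103. The last nonzero row gives 10·103 − 21·49 = 1, so t = −21. So 49^(−1) ≡ −21 ≡ 82 (mod 103). Verify: 49 · 82 = 4018 ≡ 1 (mod 103). ✓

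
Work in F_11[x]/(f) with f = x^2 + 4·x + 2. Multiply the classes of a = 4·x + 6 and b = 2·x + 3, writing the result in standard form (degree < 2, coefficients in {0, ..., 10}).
a · b ≡ 3·x + 2 (mod f(x))

Multiply as integer polynomials: a · b = 8·x^2 + 24·x + 18. Reducing coefficients mod 11: a · b ≡ 8·x^2 + 2·x + 7. Now divide by f(x) = x^2 + 4·x + 2 in F_11[x], eliminating the leading term at each step:
  leading term 8·x^2: subtract (8)·f(x) = 8·x^2 + 10·x + 5, leaving 3·x + 2 (coefficients mod 11)
The degree is now < 2, so this is the remainder. Hence a · b ≡ 3·x + 2 in F_11[x]/(f).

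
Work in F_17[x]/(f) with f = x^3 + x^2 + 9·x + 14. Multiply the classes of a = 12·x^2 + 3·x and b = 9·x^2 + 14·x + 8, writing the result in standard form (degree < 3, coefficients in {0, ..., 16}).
a · b ≡ 14·x^2 + 7·x + 6 (mod f(x))

Multiply as integer polynomials: a · b = 108·x^4 + 195·x^3 + 138·x^2 + 24·x. Reducing coefficients mod 17: a · b ≡ 6·x^4 + 8·x^3 + 2·x^2 + 7·x. Now divide by f(x) = x^3 + x^2 + 9·x + 14 in F_17[x], eliminating the leading term at each step:
  leading term 6·x^4: subtract (6·x)·f(x) = 6·x^4 + 6·x^3 + 3·x^2 + 16·x, leaving 2·x^3 + 16·x^2 + 8·x (coefficients mod 17)
  leading term 2·x^3: subtract (2)·f(x) = 2·x^3 + 2·x^2 + x + 11, leaving 14·x^2 + 7·x + 6 (coefficients mod 17)
The degree is now < 3, so this is the remainder. Hence a · b ≡ 14·x^2 + 7·x + 6 in F_17[x]/(f).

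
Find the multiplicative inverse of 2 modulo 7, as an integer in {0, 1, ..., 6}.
Apply the extended Euclidean algorithm to (7, 2), tracking rows (r, s, t) with s·7 + t·2 = r. Each division r_prev = q·r_cur + r_new produces the new row as (previous row) − q·(current row):
  row A: (7, 1, 0)   [1·7 + 0·2 = 7]
  row B: (2, 0, 1)   [0·7 + 1·2 = 2]
  7 = 3·2 + 1   → row C = row A − 3·row B = (1, 1, −3)   [check: 1·7 − 3·2 = 1]
  2 = 2·1 + 0   → remainder 0, stop. gcd = 1 (last nonzero row C).
The gcd is 1, so 2 is invertible mod 7. The last nonzero row gives 1·7 − 3·2 = 1, so t = −3. So 2^(−1) ≡ −3 ≡ 4 (mod 7). Verify: 2 · 4 = 8 ≡ 1 (mod 7). ✓

Final answer: 2^(−1) ≡ 4 (mod 7)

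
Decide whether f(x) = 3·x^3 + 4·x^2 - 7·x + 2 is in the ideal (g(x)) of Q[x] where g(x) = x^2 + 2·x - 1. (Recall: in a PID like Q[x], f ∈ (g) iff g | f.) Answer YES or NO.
In Q[x] the ideal (g) consists of all multiples of g, so f ∈ (g) iff g | f, i.e. iff the remainder of f on division by g is 0. Divide f by g (g is monic, so eliminate the leading term of the running remainder at each step):
  leading term 3·x^3: subtract (3·x)·g(x) = 3·x^3 + 6·x^2 - 3·x, leaving -2·x^2 - 4·x + 2
  leading term -2·x^2: subtract (-2)·g(x) = -2·x^2 - 4·x + 2, leaving 0
The remainder is 0, so f(x) = g(x) · h(x) with h(x) = 3·x - 2. Hence g | f, i.e. f ∈ (g).

Final answer: YES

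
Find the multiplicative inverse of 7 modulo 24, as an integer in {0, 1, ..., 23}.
Apply the extended Euclidean algorithm to (24, 7), tracking rows (r, s, t) with s·24 + t·7 = r. Each division r_prev = q·r_cur + r_new produces the new row as (previous row) − q·(current row):
  row A: (24, 1, 0)   [1·24 + 0·7 = 24]
  row B: (7, 0, 1)   [0·24 + 1·7 = 7]
  24 = 3·7 + 3   → row C = row A − 3·row B = (3, 1, −3)   [check: 1·24 − 3·7 = 3]
  7 = 2·3 + 1   → row D = row B − 2·row C = (1, −2, 7)   [check: −2·24 + 7·7 = 1]
  3 = 3·1 + 0   → remainder 0, stop. gcd = 1 (last nonzero row D).
The gcd is 1, so 7 is invertible mod 24. The last nonzero row gives −2·24 + 7·7 = 1, so t = 7. So 7^(−1) ≡ 7 (mod 24). Verify: 7 · 7 = 49 ≡ 1 (mod 24). ✓

Final answer: 7^(−1) ≡ 7 (mod 24)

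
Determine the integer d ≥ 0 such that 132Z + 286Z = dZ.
In the PID Z, (a, b) is generated by gcd(a, b). Compute gcd(286, 132) with the extended Euclidean algorithm, tracking rows (r, s, t) with s·286 + t·132 = r:
  row A: (286, 1, 0)   [1·286 + 0·132 = 286]
  row B: (132, 0, 1)   [0·286 + 1·132 = 132]
  286 = 2·132 + 22   → row C = row A − 2·row B = (22, 1, −2)   [check: 1·286 − 2·132 = 22]
  132 = 6·22 + 0   → remainder 0, stop. gcd = 22 (last nonzero row C).
So gcd(132, 286) = 22, with Bézout identity 1·286 − 2·132 = 22. Containment (⊇): the Bézout identity exhibits 22 as an element of (132, 286), giving (22) ⊆ (132, 286). Containment (⊆): since 22 | 132 and 22 | 286 (132 = 22·6, 286 = 22·13), every Z-linear combination of 132 and 286 is divisible by 22, so (132, 286) ⊆ (22). Therefore (132, 286) = (22), d = 22.

Final answer: (132, 286) = (22); d = 22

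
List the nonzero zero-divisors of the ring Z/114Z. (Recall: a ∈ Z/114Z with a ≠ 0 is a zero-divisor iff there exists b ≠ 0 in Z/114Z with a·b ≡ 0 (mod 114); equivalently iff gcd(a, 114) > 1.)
An element a ∈ Z/114Z (with a ≠ 0) is a zero-divisor iff gcd(a, 114) > 1 (because a is a unit precisely when gcd(a, n) = 1, and in Z/nZ every nonzero, non-unit element is a zero-divisor). Scan a = 1, ..., 113 and keep those with gcd(a, 114) > 1:
  gcd(2, 114) = 2, gcd(3, 114) = 3, gcd(4, 114) = 2, gcd(6, 114) = 6, gcd(8, 114) = 2, gcd(9, 114) = 3, gcd(10, 114) = 2, gcd(12, 114) = 6, gcd(14, 114) = 2, gcd(15, 114) = 3, gcd(16, 114) = 2, gcd(18, 114) = 6, gcd(19, 114) = 19, gcd(20, 114) = 2, gcd(21, 114) = 3, gcd(22, 114) = 2, gcd(24, 114) = 6, gcd(26, 114) = 2, gcd(27, 114) = 3, gcd(28, 114) = 2, gcd(30, 114) = 6, gcd(32, 114) = 2, gcd(33, 114) = 3, gcd(34, 114) = 2, gcd(36, 114) = 6, gcd(38, 114) = 38, gcd(39, 114) = 3, gcd(40, 114) = 2, gcd(42, 114) = 6, gcd(44, 114) = 2, gcd(45, 114) = 3, gcd(46, 114) = 2, gcd(48, 114) = 6, gcd(50, 114) = 2, gcd(51, 114) = 3, gcd(52, 114) = 2, gcd(54, 114) = 6, gcd(56, 114) = 2, gcd(57, 114) = 57, gcd(58, 114) = 2, gcd(60, 114) = 6, gcd(62, 114) = 2, gcd(63, 114) = 3, gcd(64, 114) = 2, gcd(66, 114) = 6, gcd(68, 114) = 2, gcd(69, 114) = 3, gcd(70, 114) = 2, gcd(72, 114) = 6, gcd(74, 114) = 2, gcd(75, 114) = 3, gcd(76, 114) = 38, gcd(78, 114) = 6, gcd(80, 114) = 2, gcd(81, 114) = 3, gcd(82, 114) = 2, gcd(84, 114) = 6, gcd(86, 114) = 2, gcd(87, 114) = 3, gcd(88, 114) = 2, gcd(90, 114) = 6, gcd(92, 114) = 2, gcd(93, 114) = 3, gcd(94, 114) = 2, gcd(95, 114) = 19, gcd(96, 114) = 6, gcd(98, 114) = 2, gcd(99, 114) = 3, gcd(100, 114) = 2, gcd(102, 114) = 6, gcd(104, 114) = 2, gcd(105, 114) = 3, gcd(106, 114) = 2, gcd(108, 114) = 6, gcd(110, 114) = 2, gcd(111, 114) = 3, gcd(112, 114) = 2.
All other a ∈ {1, ..., 113} have gcd(a, 114) = 1 and are units. So the nonzero zero-divisors are exactly the 77 values of a appearing in this scan.

Final answer: nonzero zero-divisors of Z/114Z = {2, 3, 4, 6, 8, 9, 10, 12, 14, 15, 16, 18, 19, 20, 21, 22, 24, 26, 27, 28, 30, 32, 33, 34, 36, 38, 39, 40, 42, 44, 45, 46, 48, 50, 51, 52, 54, 56, 57, 58, 60, 62, 63, 64, 66, 68, 69, 70, 72, 74, 75, 76, 78, 80, 81, 82, 84, 86, 87, 88, 90, 92, 93, 94, 95, 96, 98, 99, 100, 102, 104, 105, 106, 108, 110, 111, 112}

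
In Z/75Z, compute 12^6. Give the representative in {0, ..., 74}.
Use repeated squaring. Binary(6) = 110. Walk through the bits of the exponent 6 left-to-right: at each bit after the leading one, square the running value, then multiply by 12 if the bit is 1 (always reducing mod 75):
  bit 1 = 1 (leading): start with 12.
  bit 2 = 1: square 12^2 = 144 ≡ 69; bit is 1, so multiply 69·12 = 828 ≡ 3 (mod 75).
  bit 3 = 0: square 3^2 = 9 (mod 75).
Final value: 12^6 ≡ 9 (mod 75).

Final answer: 9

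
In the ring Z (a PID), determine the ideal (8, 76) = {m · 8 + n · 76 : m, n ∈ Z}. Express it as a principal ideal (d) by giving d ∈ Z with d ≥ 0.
(8, 76) = (4); d = 4

In the PID Z, (a, b) is generated by gcd(a, b). Compute gcd(76, 8) with the extended Euclidean algorithm, tracking rows (r, s, t) with s·76 + t·8 = r:
  row A: (76, 1, 0)   [1·76 + 0·8 = 76]
  row B: (8, 0, 1)   [0·76 + 1·8 = 8]
  76 = 9·8 + 4   → row C = row A − 9·row B = (4, 1, −9)   [check: 1·76 − 9·8 = 4]
  8 = 2·4 + 0   → remainder 0, stop. gcd = 4 (last nonzero row C).
So gcd(8, 76) = 4, with Bézout identity 1·76 − 9·8 = 4. Containment (⊇): the Bézout identity exhibits 4 as an element of (8, 76), giving (4) ⊆ (8, 76). Containment (⊆): since 4 | 8 and 4 | 76 (8 = 4·2, 76 = 4·19), every Z-linear combination of 8 and 76 is divisible by 4, so (8, 76) ⊆ (4). Therefore (8, 76) = (4), d = 4.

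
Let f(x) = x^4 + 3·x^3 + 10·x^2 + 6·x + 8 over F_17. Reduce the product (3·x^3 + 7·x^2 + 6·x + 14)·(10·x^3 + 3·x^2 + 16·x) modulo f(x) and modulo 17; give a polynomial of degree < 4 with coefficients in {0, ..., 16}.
a · b ≡ 2·x^3 + x^2 + x + 16 (mod f(x))

Multiply as integer polynomials: a · b = 30·x^6 + 79·x^5 + 129·x^4 + 270·x^3 + 138·x^2 + 224·x. Reducing coefficients mod 17: a · b ≡ 13·x^6 + 11·x^5 + 10·x^4 + 15·x^3 + 2·x^2 + 3·x. Now divide by f(x) = x^4 + 3·x^3 + 10·x^2 + 6·x + 8 in F_17[x], eliminating the leading term at each step:
  leading term 13·x^6: subtract (13·x^2)·f(x) = 13·x^6 + 5·x^5 + 11·x^4 + 10·x^3 + 2·x^2, leaving 6·x^5 + 16·x^4 + 5·x^3 + 3·x (coefficients mod 17)
  leading term 6·x^5: subtract (6·x)·f(x) = 6·x^5 + x^4 + 9·x^3 + 2·x^2 + 14·x, leaving 15·x^4 + 13·x^3 + 15·x^2 + 6·x (coefficients mod 17)
  leading term 15·x^4: subtract (15)·f(x) = 15·x^4 + 11·x^3 + 14·x^2 + 5·x + 1, leaving 2·x^3 + x^2 + x + 16 (coefficients mod 17)
The degree is now < 4, so this is the remainder. Hence a · b ≡ 2·x^3 + x^2 + x + 16 in F_17[x]/(f).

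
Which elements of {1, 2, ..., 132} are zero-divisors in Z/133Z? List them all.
An element a ∈ Z/133Z (with a ≠ 0) is a zero-divisor iff gcd(a, 133) > 1 (because a is a unit precisely when gcd(a, n) = 1, and in Z/nZ every nonzero, non-unit element is a zero-divisor). Scan a = 1, ..., 132 and keep those with gcd(a, 133) > 1:
  gcd(7, 133) = 7, gcd(14, 133) = 7, gcd(19, 133) = 19, gcd(21, 133) = 7, gcd(28, 133) = 7, gcd(35, 133) = 7, gcd(38, 133) = 19, gcd(42, 133) = 7, gcd(49, 133) = 7, gcd(56, 133) = 7, gcd(57, 133) = 19, gcd(63, 133) = 7, gcd(70, 133) = 7, gcd(76, 133) = 19, gcd(77, 133) = 7, gcd(84, 133) = 7, gcd(91, 133) = 7, gcd(95, 133) = 19, gcd(98, 133) = 7, gcd(105, 133) = 7, gcd(112, 133) = 7, gcd(114, 133) = 19, gcd(119, 133) = 7, gcd(126, 133) = 7.
All other a ∈ {1, ..., 132} have gcd(a, 133) = 1 and are units. So the nonzero zero-divisors are exactly the 24 values of a appearing in this scan.

Final answer: nonzero zero-divisors of Z/133Z = {7, 14, 19, 21, 28, 35, 38, 42, 49, 56, 57, 63, 70, 76, 77, 84, 91, 95, 98, 105, 112, 114, 119, 126}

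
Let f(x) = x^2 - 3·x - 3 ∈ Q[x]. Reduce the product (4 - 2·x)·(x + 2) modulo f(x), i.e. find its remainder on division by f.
a · b ≡ 2 - 6·x (mod f(x))

First multiply in Q[x] without reducing: a · b = 8 - 2·x^2. Now divide by f(x) = x^2 - 3·x - 3, eliminating the leading term at each step:
  leading term -2·x^2: subtract (-2)·f(x) = -2·x^2 + 6·x + 6, leaving 2 - 6·x
The degree is now < 2, so this is the remainder. Hence a · b ≡ 2 - 6·x in Q[x]/(f).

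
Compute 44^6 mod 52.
12

Use repeated squaring. Binary(6) = 110. Walk through the bits of the exponent 6 left-to-right: at each bit after the leading one, square the running value, then multiply by 44 if the bit is 1 (always reducing mod 52):
  bit 1 = 1 (leading): start with 44.
  bit 2 = 1: square 44^2 = 1936 ≡ 12; bit is 1, so multiply 12·44 = 528 ≡ 8 (mod 52).
  bit 3 = 0: square 8^2 = 64 ≡ 12 (mod 52).
Final value: 44^6 ≡ 12 (mod 52).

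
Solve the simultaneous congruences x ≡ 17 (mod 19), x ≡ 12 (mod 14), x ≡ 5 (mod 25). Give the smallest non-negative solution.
x ≡ 530 (mod 6650); the representative in [0, 6650) is 530

The moduli 19, 14, 25 are pairwise coprime, so by the CRT there is a unique solution mod 19·14·25 = 6650.
Solve by successive substitution. Start with x ≡ 17 (mod 19).
  Combine with x ≡ 12 (mod 14): write x = 17 + 19·t and require 17 + 19·t ≡ 12 (mod 14), i.e. 19·t ≡ 12 − 17 ≡ 9 (mod 14). Since 19^(−1) ≡ 3 (mod 14) (19 ≡ 5 (mod 14)), t ≡ 3·9 ≡ 13 (mod 14). So x ≡ 17 + 19·13 = 264 (mod 266).
  Combine with x ≡ 5 (mod 25): write x = 264 + 266·t and require 264 + 266·t ≡ 5 (mod 25), i.e. 266·t ≡ 5 − 264 ≡ 16 (mod 25). Since 266^(−1) ≡ 11 (mod 25) (266 ≡ 16 (mod 25)), t ≡ 11·16 ≡ 1 (mod 25). So x ≡ 264 + 266·1 = 530 (mod 6650).
Unique solution in [0, 6650): x = 530.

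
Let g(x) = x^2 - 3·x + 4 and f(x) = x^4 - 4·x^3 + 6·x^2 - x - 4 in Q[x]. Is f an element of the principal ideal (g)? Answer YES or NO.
In Q[x] the ideal (g) consists of all multiples of g, so f ∈ (g) iff g | f, i.e. iff the remainder of f on division by g is 0. Divide f by g (g is monic, so eliminate the leading term of the running remainder at each step):
  leading term x^4: subtract (x^2)·g(x) = x^4 - 3·x^3 + 4·x^2, leaving -x^3 + 2·x^2 - x - 4
  leading term -x^3: subtract (-x)·g(x) = -x^3 + 3·x^2 - 4·x, leaving -x^2 + 3·x - 4
  leading term -x^2: subtract (-1)·g(x) = -x^2 + 3·x - 4, leaving 0
The remainder is 0, so f(x) = g(x) · h(x) with h(x) = x^2 - x - 1. Hence g | f, i.e. f ∈ (g).

Final answer: YES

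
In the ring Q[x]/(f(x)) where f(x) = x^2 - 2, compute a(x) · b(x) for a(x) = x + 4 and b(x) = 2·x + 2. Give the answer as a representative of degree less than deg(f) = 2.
a · b ≡ 10·x + 12 (mod f(x))

First multiply in Q[x] without reducing: a · b = 2·x^2 + 10·x + 8. Now divide by f(x) = x^2 - 2, eliminating the leading term at each step:
  leading term 2·x^2: subtract (2)·f(x) = 2·x^2 - 4, leaving 10·x + 12
The degree is now < 2, so this is the remainder. Hence a · b ≡ 10·x + 12 in Q[x]/(f).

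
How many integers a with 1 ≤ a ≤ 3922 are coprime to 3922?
1872

The number of a ∈ {1, ..., 3922} with gcd(a, 3922) = 1 is by definition Euler's totient φ(3922). φ is multiplicative, with φ(p^e) = p^e − p^(e−1). Factorise 3922 = 2 · 37 · 53. Then
  φ(3922) = (2 − 1) · (37 − 1) · (53 − 1) = 1 · 36 · 52 = 1872.
So there are 1872 such integers.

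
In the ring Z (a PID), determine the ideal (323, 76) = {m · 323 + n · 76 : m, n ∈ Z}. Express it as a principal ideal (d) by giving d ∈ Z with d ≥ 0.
(323, 76) = (19); d = 19

In the PID Z, (a, b) is generated by gcd(a, b). Compute gcd(323, 76) with the extended Euclidean algorithm, tracking rows (r, s, t) with s·323 + t·76 = r:
  row A: (323, 1, 0)   [1·323 + 0·76 = 323]
  row B: (76, 0, 1)   [0·323 + 1·76 = 76]
  323 = 4·76 + 19   → row C = row A − 4·row B = (19, 1, −4)   [check: 1·323 − 4·76 = 19]
  76 = 4·19 + 0   → remainder 0, stop. gcd = 19 (last nonzero row C).
So gcd(323, 76) = 19, with Bézout identity 1·323 − 4·76 = 19. Containment (⊇): the Bézout identity exhibits 19 as an element of (323, 76), giving (19) ⊆ (323, 76). Containment (⊆): since 19 | 323 and 19 | 76 (323 = 19·17, 76 = 19·4), every Z-linear combination of 323 and 76 is divisible by 19, so (323, 76) ⊆ (19). Therefore (323, 76) = (19), d = 19.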